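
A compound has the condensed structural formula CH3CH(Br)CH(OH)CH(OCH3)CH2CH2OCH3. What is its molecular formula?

C8H17BrO3

Element totals:
  C: 8
  H: 17
  Br: 1
  O: 3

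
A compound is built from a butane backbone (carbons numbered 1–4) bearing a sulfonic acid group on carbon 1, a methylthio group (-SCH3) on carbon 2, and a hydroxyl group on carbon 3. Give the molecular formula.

C5H12O4S2

Atom tally by fragment:
  HO3SCH2 → C:1 H:3 S:1 O:3
  CH(SCH3) → C:2 H:4 S:1
  CH(OH) → C:1 H:2 O:1
  CH3 → C:1 H:3
Element totals:
  C: 5
  H: 12
  O: 4
  S: 2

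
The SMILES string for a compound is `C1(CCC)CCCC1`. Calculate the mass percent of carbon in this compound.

85.63%

Atom tally by fragment:
  cyclopentane ring core → C:5 H:10
  (− 1 ring H displaced by substituents)
  + CH2CH2CH3 → C:3 H:7
Element totals:
  C: 8
  H: 16
Molecular formula: C8H16.
Molar mass = 112.216 g/mol.
Mass from C: 8 × 12.011 = 96.088 g/mol.
%C = 96.088 / 112.216 × 100 = 85.63%.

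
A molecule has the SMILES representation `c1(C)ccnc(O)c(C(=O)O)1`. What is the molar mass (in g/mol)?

153.14 g/mol

Atom tally by fragment:
  pyridine ring core → C:5 H:5 N:1
  (− 3 ring H displaced by substituents)
  + CH3 → C:1 H:3
  + OH → O:1 H:1
  + COOH → C:1 H:1 O:2
Element totals:
  C: 7
  H: 7
  N: 1
  O: 3
Molecular formula: C7H7NO3.
  M = 7(12.011) + 7(1.008) + 14.007 + 3(15.999)
    = 84.077 + 7.056 + 14.007 + 47.997 = 153.137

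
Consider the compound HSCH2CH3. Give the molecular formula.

C2H6S

Atom tally by fragment:
  HSCH2 → C:1 H:3 S:1
  CH3 → C:1 H:3
Element totals:
  C: 2
  H: 6
  S: 1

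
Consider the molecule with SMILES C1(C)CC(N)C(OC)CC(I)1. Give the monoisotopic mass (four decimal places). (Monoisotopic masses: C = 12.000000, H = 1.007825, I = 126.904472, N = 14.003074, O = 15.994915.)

Atom tally by fragment:
  cyclohexane ring core → C:6 H:12
  (− 4 ring H displaced by substituents)
  + CH3 → C:1 H:3
  + NH2 → N:1 H:2
  + OCH3 → C:1 H:3 O:1
  + I → I:1
Element totals:
  C: 8
  H: 16
  I: 1
  N: 1
  O: 1
Molecular formula: C8H16INO.
  M = 8(12.0) + 16(1.007825) + 126.904472 + 14.003074 + 15.994915
    = 96.000000 + 16.125200 + 126.904472 + 14.003074 + 15.994915 = 269.027661

269.0277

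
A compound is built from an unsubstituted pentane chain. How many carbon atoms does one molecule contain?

Atom tally by fragment:
  CH3 → C:1 H:3
  CH2 → C:1 H:2
  CH2 → C:1 H:2
  CH2 → C:1 H:2
  CH3 → C:1 H:3
Element totals:
  C: 5
  H: 12

5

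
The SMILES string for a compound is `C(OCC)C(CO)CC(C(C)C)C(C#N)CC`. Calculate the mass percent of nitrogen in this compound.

5.80%

Atom tally by fragment:
  C2H5OCH2 → C:3 H:7 O:1
  CH(CH2OH) → C:2 H:4 O:1
  CH2 → C:1 H:2
  CH(CH(CH3)2) → C:4 H:8
  CH(CN) → C:2 H:1 N:1
  CH2 → C:1 H:2
  CH3 → C:1 H:3
Element totals:
  C: 14
  H: 27
  N: 1
  O: 2
Molecular formula: C14H27NO2.
Molar mass = 241.375 g/mol.
Mass from N: 1 × 14.007 = 14.007 g/mol.
%N = 14.007 / 241.375 × 100 = 5.80%.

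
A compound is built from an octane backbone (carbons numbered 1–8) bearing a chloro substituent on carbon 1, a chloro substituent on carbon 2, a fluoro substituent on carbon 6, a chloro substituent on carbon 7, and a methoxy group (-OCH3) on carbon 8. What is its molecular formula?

Atom tally by fragment:
  ClCH2 → C:1 H:2 Cl:1
  CH(Cl) → C:1 H:1 Cl:1
  CH2 → C:1 H:2
  CH2 → C:1 H:2
  CH2 → C:1 H:2
  CH(F) → C:1 H:1 F:1
  CH(Cl) → C:1 H:1 Cl:1
  CH2OCH3 → C:2 H:5 O:1
Element totals:
  C: 9
  H: 16
  Cl: 3
  F: 1
  O: 1

C9H16Cl3FO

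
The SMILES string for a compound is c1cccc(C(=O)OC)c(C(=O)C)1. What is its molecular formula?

Atom tally by fragment:
  benzene ring core → C:6 H:6
  (− 2 ring H displaced by substituents)
  + COOCH3 → C:2 H:3 O:2
  + COCH3 → C:2 H:3 O:1
Element totals:
  C: 10
  H: 10
  O: 3

C10H10O3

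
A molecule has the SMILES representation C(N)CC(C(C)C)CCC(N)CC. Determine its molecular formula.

Atom tally by fragment:
  H2NCH2 → C:1 H:4 N:1
  CH2 → C:1 H:2
  CH(CH(CH3)2) → C:4 H:8
  CH2 → C:1 H:2
  CH2 → C:1 H:2
  CH(NH2) → C:1 H:3 N:1
  CH2 → C:1 H:2
  CH3 → C:1 H:3
Element totals:
  C: 11
  H: 26
  N: 2

C11H26N2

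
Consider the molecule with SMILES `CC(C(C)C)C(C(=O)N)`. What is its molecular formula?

Atom tally by fragment:
  CH3 → C:1 H:3
  CH(CH(CH3)2) → C:4 H:8
  CH2CONH2 → C:2 H:4 O:1 N:1
Element totals:
  C: 7
  H: 15
  N: 1
  O: 1

C7H15NO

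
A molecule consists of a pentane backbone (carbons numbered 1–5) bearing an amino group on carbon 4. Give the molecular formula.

C5H13N

Atom tally by fragment:
  CH3 → C:1 H:3
  CH2 → C:1 H:2
  CH2 → C:1 H:2
  CH(NH2) → C:1 H:3 N:1
  CH3 → C:1 H:3
Element totals:
  C: 5
  H: 13
  N: 1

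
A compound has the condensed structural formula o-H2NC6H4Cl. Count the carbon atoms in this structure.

Atom tally by fragment:
  benzene ring core → C:6 H:6
  (− 2 ring H displaced by substituents)
  + NH2 → N:1 H:2
  + Cl → Cl:1
Element totals:
  C: 6
  H: 6
  Cl: 1
  N: 1

6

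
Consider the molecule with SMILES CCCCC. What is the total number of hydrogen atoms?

Atom tally by fragment:
  CH3 → C:1 H:3
  CH2 → C:1 H:2
  CH2 → C:1 H:2
  CH2 → C:1 H:2
  CH3 → C:1 H:3
Element totals:
  C: 5
  H: 12

12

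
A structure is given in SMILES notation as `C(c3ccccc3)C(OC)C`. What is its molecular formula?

Atom tally by fragment:
  C6H5CH2 → C:7 H:7
  CH(OCH3) → C:2 H:4 O:1
  CH3 → C:1 H:3
Element totals:
  C: 10
  H: 14
  O: 1

C10H14O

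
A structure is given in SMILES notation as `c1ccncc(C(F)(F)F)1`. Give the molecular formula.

Atom tally by fragment:
  pyridine ring core → C:5 H:5 N:1
  (− 1 ring H displaced by substituents)
  + CF3 → C:1 F:3
Element totals:
  C: 6
  H: 4
  F: 3
  N: 1

C6H4F3N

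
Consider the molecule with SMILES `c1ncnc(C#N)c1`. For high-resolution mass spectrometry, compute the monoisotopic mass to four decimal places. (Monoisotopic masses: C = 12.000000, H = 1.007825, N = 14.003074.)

Atom tally by fragment:
  pyrimidine ring core → C:4 H:4 N:2
  (− 1 ring H displaced by substituents)
  + CN → C:1 N:1
Element totals:
  C: 5
  H: 3
  N: 3
Molecular formula: C5H3N3.
  M = 5(12.0) + 3(1.007825) + 3(14.003074)
    = 60.000000 + 3.023475 + 42.009222 = 105.032697

105.0327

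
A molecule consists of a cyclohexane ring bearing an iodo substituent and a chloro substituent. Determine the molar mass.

Atom tally by fragment:
  cyclohexane ring core → C:6 H:12
  (− 2 ring H displaced by substituents)
  + I → I:1
  + Cl → Cl:1
Element totals:
  C: 6
  H: 10
  Cl: 1
  I: 1
Molecular formula: C6H10ClI.
  M = 6(12.011) + 10(1.008) + 35.45 + 126.904
    = 72.066 + 10.080 + 35.450 + 126.904 = 244.500

244.50 g/mol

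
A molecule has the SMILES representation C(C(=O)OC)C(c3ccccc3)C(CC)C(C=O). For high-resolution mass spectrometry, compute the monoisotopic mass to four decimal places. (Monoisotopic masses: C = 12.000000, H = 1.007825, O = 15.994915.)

Atom tally by fragment:
  CH3OOCCH2 → C:3 H:5 O:2
  CH(C6H5) → C:7 H:6
  CH(C2H5) → C:3 H:6
  CH2CHO → C:2 H:3 O:1
Element totals:
  C: 15
  H: 20
  O: 3
Molecular formula: C15H20O3.
  M = 15(12.0) + 20(1.007825) + 3(15.994915)
    = 180.000000 + 20.156500 + 47.984745 = 248.141245

248.1412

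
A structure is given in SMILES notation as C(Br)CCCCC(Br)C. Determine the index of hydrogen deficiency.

0

Atom tally by fragment:
  BrCH2 → C:1 H:2 Br:1
  CH2 → C:1 H:2
  CH2 → C:1 H:2
  CH2 → C:1 H:2
  CH2 → C:1 H:2
  CH(Br) → C:1 H:1 Br:1
  CH3 → C:1 H:3
Element totals:
  C: 7
  H: 14
  Br: 2
Molecular formula: C7H14Br2.
DoU = (2C + 2 + N − H − X) / 2 = (2·7 + 2 + 0 − 14 − 2) / 2 = 0.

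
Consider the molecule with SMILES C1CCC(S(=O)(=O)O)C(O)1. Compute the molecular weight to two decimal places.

Atom tally by fragment:
  cyclopentane ring core → C:5 H:10
  (− 2 ring H displaced by substituents)
  + SO3H → S:1 O:3 H:1
  + OH → O:1 H:1
Element totals:
  C: 5
  H: 10
  O: 4
  S: 1
Molecular formula: C5H10O4S.
  M = 5(12.011) + 10(1.008) + 4(15.999) + 32.06
    = 60.055 + 10.080 + 63.996 + 32.060 = 166.191

166.19 g/mol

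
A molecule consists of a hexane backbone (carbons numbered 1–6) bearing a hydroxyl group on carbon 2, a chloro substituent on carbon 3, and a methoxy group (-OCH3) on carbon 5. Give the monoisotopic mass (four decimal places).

Atom tally by fragment:
  CH3 → C:1 H:3
  CH(OH) → C:1 H:2 O:1
  CH(Cl) → C:1 H:1 Cl:1
  CH2 → C:1 H:2
  CH(OCH3) → C:2 H:4 O:1
  CH3 → C:1 H:3
Element totals:
  C: 7
  H: 15
  Cl: 1
  O: 2
Molecular formula: C7H15ClO2.
  M = 7(12.0) + 15(1.007825) + 34.968853 + 2(15.994915)
    = 84.000000 + 15.117375 + 34.968853 + 31.989830 = 166.076058

166.0761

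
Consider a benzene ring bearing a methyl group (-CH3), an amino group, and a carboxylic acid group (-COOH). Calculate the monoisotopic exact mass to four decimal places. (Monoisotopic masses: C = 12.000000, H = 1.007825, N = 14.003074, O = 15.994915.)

Atom tally by fragment:
  benzene ring core → C:6 H:6
  (− 3 ring H displaced by substituents)
  + CH3 → C:1 H:3
  + NH2 → N:1 H:2
  + COOH → C:1 H:1 O:2
Element totals:
  C: 8
  H: 9
  N: 1
  O: 2
Molecular formula: C8H9NO2.
  M = 8(12.0) + 9(1.007825) + 14.003074 + 2(15.994915)
    = 96.000000 + 9.070425 + 14.003074 + 31.989830 = 151.063329

151.0633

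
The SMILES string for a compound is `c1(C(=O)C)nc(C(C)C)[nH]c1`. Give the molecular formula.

Atom tally by fragment:
  imidazole ring core → C:3 H:4 N:2
  (− 2 ring H displaced by substituents)
  + COCH3 → C:2 H:3 O:1
  + CH(CH3)2 → C:3 H:7
Element totals:
  C: 8
  H: 12
  N: 2
  O: 1

C8H12N2O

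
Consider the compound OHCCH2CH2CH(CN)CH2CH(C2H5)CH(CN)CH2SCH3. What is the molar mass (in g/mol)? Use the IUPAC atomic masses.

252.38 g/mol

Element totals:
  C: 13
  H: 20
  N: 2
  O: 1
  S: 1
Molecular formula: C13H20N2OS.
  M = 13(12.011) + 20(1.008) + 2(14.007) + 15.999 + 32.06
    = 156.143 + 20.160 + 28.014 + 15.999 + 32.060 = 252.376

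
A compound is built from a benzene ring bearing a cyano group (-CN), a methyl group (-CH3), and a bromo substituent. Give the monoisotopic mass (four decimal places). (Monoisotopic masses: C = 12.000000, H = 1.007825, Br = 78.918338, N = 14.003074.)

194.9684

Atom tally by fragment:
  benzene ring core → C:6 H:6
  (− 3 ring H displaced by substituents)
  + CN → C:1 N:1
  + CH3 → C:1 H:3
  + Br → Br:1
Element totals:
  C: 8
  H: 6
  Br: 1
  N: 1
Molecular formula: C8H6BrN.
  M = 8(12.0) + 6(1.007825) + 78.918338 + 14.003074
    = 96.000000 + 6.046950 + 78.918338 + 14.003074 = 194.968362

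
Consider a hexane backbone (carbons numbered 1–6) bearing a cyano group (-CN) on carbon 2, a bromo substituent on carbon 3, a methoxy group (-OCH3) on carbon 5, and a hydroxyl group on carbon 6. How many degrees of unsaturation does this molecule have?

Atom tally by fragment:
  CH3 → C:1 H:3
  CH(CN) → C:2 H:1 N:1
  CH(Br) → C:1 H:1 Br:1
  CH2 → C:1 H:2
  CH(OCH3) → C:2 H:4 O:1
  CH2OH → C:1 H:3 O:1
Element totals:
  C: 8
  H: 14
  Br: 1
  N: 1
  O: 2
Molecular formula: C8H14BrNO2.
DoU = (2C + 2 + N − H − X) / 2 = (2·8 + 2 + 1 − 14 − 1) / 2 = 2.

2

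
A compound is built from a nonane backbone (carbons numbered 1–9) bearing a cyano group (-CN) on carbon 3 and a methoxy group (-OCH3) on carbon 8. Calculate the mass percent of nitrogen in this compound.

7.64%

Atom tally by fragment:
  CH3 → C:1 H:3
  CH2 → C:1 H:2
  CH(CN) → C:2 H:1 N:1
  CH2 → C:1 H:2
  CH2 → C:1 H:2
  CH2 → C:1 H:2
  CH2 → C:1 H:2
  CH(OCH3) → C:2 H:4 O:1
  CH3 → C:1 H:3
Element totals:
  C: 11
  H: 21
  N: 1
  O: 1
Molecular formula: C11H21NO.
Molar mass = 183.295 g/mol.
Mass from N: 1 × 14.007 = 14.007 g/mol.
%N = 14.007 / 183.295 × 100 = 7.64%.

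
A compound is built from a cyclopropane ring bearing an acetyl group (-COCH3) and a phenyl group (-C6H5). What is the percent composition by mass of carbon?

Atom tally by fragment:
  cyclopropane ring core → C:3 H:6
  (− 2 ring H displaced by substituents)
  + COCH3 → C:2 H:3 O:1
  + C6H5 → C:6 H:5
Element totals:
  C: 11
  H: 12
  O: 1
Molecular formula: C11H12O.
Molar mass = 160.216 g/mol.
Mass from C: 11 × 12.011 = 132.121 g/mol.
%C = 132.121 / 160.216 × 100 = 82.46%.

82.46%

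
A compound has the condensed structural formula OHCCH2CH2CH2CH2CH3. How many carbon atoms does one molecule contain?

6

Atom tally by fragment:
  OHCCH2 → C:2 H:3 O:1
  CH2 → C:1 H:2
  CH2 → C:1 H:2
  CH2 → C:1 H:2
  CH3 → C:1 H:3
Element totals:
  C: 6
  H: 12
  O: 1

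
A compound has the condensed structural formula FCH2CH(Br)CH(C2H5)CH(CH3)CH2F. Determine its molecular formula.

Element totals:
  C: 8
  H: 15
  Br: 1
  F: 2

C8H15BrF2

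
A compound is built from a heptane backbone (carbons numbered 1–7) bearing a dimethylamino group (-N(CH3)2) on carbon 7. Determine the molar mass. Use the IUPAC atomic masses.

143.27 g/mol

Atom tally by fragment:
  CH3 → C:1 H:3
  CH2 → C:1 H:2
  CH2 → C:1 H:2
  CH2 → C:1 H:2
  CH2 → C:1 H:2
  CH2 → C:1 H:2
  CH2N(CH3)2 → C:3 H:8 N:1
Element totals:
  C: 9
  H: 21
  N: 1
Molecular formula: C9H21N.
  M = 9(12.011) + 21(1.008) + 14.007
    = 108.099 + 21.168 + 14.007 = 143.274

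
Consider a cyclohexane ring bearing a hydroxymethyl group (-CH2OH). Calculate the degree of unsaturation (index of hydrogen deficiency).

1

Atom tally by fragment:
  cyclohexane ring core → C:6 H:12
  (− 1 ring H displaced by substituents)
  + CH2OH → C:1 H:3 O:1
Element totals:
  C: 7
  H: 14
  O: 1
Molecular formula: C7H14O.
DoU = (2C + 2 + N − H − X) / 2 = (2·7 + 2 + 0 − 14 − 0) / 2 = 1.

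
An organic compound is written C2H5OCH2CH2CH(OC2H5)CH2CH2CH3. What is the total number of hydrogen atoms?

22

Element totals:
  C: 10
  H: 22
  O: 2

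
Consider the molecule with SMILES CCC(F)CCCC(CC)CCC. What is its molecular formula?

C12H25F

Atom tally by fragment:
  CH3 → C:1 H:3
  CH2 → C:1 H:2
  CH(F) → C:1 H:1 F:1
  CH2 → C:1 H:2
  CH2 → C:1 H:2
  CH2 → C:1 H:2
  CH(C2H5) → C:3 H:6
  CH2 → C:1 H:2
  CH2 → C:1 H:2
  CH3 → C:1 H:3
Element totals:
  C: 12
  H: 25
  F: 1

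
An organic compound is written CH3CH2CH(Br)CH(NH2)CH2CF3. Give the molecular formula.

Atom tally by fragment:
  CH3 → C:1 H:3
  CH2 → C:1 H:2
  CH(Br) → C:1 H:1 Br:1
  CH(NH2) → C:1 H:3 N:1
  CH2CF3 → C:2 H:2 F:3
Element totals:
  C: 6
  H: 11
  Br: 1
  F: 3
  N: 1

C6H11BrF3N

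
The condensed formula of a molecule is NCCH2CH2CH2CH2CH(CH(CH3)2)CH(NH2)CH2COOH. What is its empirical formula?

C6H11NO

Element totals:
  C: 12
  H: 22
  N: 2
  O: 2
Molecular formula: C12H22N2O2.
gcd of subscripts = 2; dividing each by 2:
  C: 12/2 = 6
  H: 22/2 = 11
  N: 2/2 = 1
  O: 2/2 = 1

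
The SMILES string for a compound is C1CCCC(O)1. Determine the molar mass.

Atom tally by fragment:
  cyclopentane ring core → C:5 H:10
  (− 1 ring H displaced by substituents)
  + OH → O:1 H:1
Element totals:
  C: 5
  H: 10
  O: 1
Molecular formula: C5H10O.
  M = 5(12.011) + 10(1.008) + 15.999
    = 60.055 + 10.080 + 15.999 = 86.134

86.13 g/mol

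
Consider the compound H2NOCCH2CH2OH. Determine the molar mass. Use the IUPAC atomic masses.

89.09 g/mol

Atom tally by fragment:
  H2NOCCH2 → C:2 H:4 O:1 N:1
  CH2OH → C:1 H:3 O:1
Element totals:
  C: 3
  H: 7
  N: 1
  O: 2
Molecular formula: C3H7NO2.
  M = 3(12.011) + 7(1.008) + 14.007 + 2(15.999)
    = 36.033 + 7.056 + 14.007 + 31.998 = 89.094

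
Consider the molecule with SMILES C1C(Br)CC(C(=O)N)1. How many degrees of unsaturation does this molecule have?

Atom tally by fragment:
  cyclobutane ring core → C:4 H:8
  (− 2 ring H displaced by substituents)
  + Br → Br:1
  + CONH2 → C:1 H:2 O:1 N:1
Element totals:
  C: 5
  H: 8
  Br: 1
  N: 1
  O: 1
Molecular formula: C5H8BrNO.
DoU = (2C + 2 + N − H − X) / 2 = (2·5 + 2 + 1 − 8 − 1) / 2 = 2.

2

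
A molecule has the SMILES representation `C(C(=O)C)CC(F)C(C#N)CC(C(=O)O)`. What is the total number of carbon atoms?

Atom tally by fragment:
  CH3COCH2 → C:3 H:5 O:1
  CH2 → C:1 H:2
  CH(F) → C:1 H:1 F:1
  CH(CN) → C:2 H:1 N:1
  CH2 → C:1 H:2
  CH2COOH → C:2 H:3 O:2
Element totals:
  C: 10
  H: 14
  F: 1
  N: 1
  O: 3

10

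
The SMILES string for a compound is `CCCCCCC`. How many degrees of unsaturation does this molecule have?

0

Atom tally by fragment:
  CH3 → C:1 H:3
  CH2 → C:1 H:2
  CH2 → C:1 H:2
  CH2 → C:1 H:2
  CH2 → C:1 H:2
  CH2 → C:1 H:2
  CH3 → C:1 H:3
Element totals:
  C: 7
  H: 16
Molecular formula: C7H16.
DoU = (2C + 2 + N − H − X) / 2 = (2·7 + 2 + 0 − 16 − 0) / 2 = 0.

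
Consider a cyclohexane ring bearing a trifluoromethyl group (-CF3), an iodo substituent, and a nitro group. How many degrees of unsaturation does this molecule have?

Atom tally by fragment:
  cyclohexane ring core → C:6 H:12
  (− 3 ring H displaced by substituents)
  + CF3 → C:1 F:3
  + I → I:1
  + NO2 → N:1 O:2
Element totals:
  C: 7
  H: 9
  F: 3
  I: 1
  N: 1
  O: 2
Molecular formula: C7H9F3INO2.
DoU = (2C + 2 + N − H − X) / 2 = (2·7 + 2 + 1 − 9 − 4) / 2 = 2.

2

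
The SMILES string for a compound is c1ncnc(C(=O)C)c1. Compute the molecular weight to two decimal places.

Atom tally by fragment:
  pyrimidine ring core → C:4 H:4 N:2
  (− 1 ring H displaced by substituents)
  + COCH3 → C:2 H:3 O:1
Element totals:
  C: 6
  H: 6
  N: 2
  O: 1
Molecular formula: C6H6N2O.
  M = 6(12.011) + 6(1.008) + 2(14.007) + 15.999
    = 72.066 + 6.048 + 28.014 + 15.999 = 122.127

122.13 g/mol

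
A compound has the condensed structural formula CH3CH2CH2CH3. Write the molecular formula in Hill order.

C4H10

Element totals:
  C: 4
  H: 10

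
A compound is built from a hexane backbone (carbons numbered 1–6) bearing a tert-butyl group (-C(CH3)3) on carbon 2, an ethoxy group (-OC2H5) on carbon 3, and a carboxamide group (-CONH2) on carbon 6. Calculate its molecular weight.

229.36 g/mol

Atom tally by fragment:
  CH3 → C:1 H:3
  CH(C(CH3)3) → C:5 H:10
  CH(OC2H5) → C:3 H:6 O:1
  CH2 → C:1 H:2
  CH2 → C:1 H:2
  CH2CONH2 → C:2 H:4 O:1 N:1
Element totals:
  C: 13
  H: 27
  N: 1
  O: 2
Molecular formula: C13H27NO2.
  M = 13(12.011) + 27(1.008) + 14.007 + 2(15.999)
    = 156.143 + 27.216 + 14.007 + 31.998 = 229.364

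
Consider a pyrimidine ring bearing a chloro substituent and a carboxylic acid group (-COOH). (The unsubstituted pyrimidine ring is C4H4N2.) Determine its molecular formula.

C5H3ClN2O2

Atom tally by fragment:
  pyrimidine ring core → C:4 H:4 N:2
  (− 2 ring H displaced by substituents)
  + Cl → Cl:1
  + COOH → C:1 H:1 O:2
Element totals:
  C: 5
  H: 3
  Cl: 1
  N: 2
  O: 2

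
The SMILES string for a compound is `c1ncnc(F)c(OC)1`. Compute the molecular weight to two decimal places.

128.11 g/mol

Atom tally by fragment:
  pyrimidine ring core → C:4 H:4 N:2
  (− 2 ring H displaced by substituents)
  + F → F:1
  + OCH3 → C:1 H:3 O:1
Element totals:
  C: 5
  H: 5
  F: 1
  N: 2
  O: 1
Molecular formula: C5H5FN2O.
  M = 5(12.011) + 5(1.008) + 18.998 + 2(14.007) + 15.999
    = 60.055 + 5.040 + 18.998 + 28.014 + 15.999 = 128.106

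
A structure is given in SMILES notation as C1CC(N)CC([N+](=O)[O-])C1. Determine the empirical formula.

Atom tally by fragment:
  cyclohexane ring core → C:6 H:12
  (− 2 ring H displaced by substituents)
  + NH2 → N:1 H:2
  + NO2 → N:1 O:2
Element totals:
  C: 6
  H: 12
  N: 2
  O: 2
Molecular formula: C6H12N2O2.
gcd of subscripts = 2; dividing each by 2:
  C: 6/2 = 3
  H: 12/2 = 6
  N: 2/2 = 1
  O: 2/2 = 1

C3H6NO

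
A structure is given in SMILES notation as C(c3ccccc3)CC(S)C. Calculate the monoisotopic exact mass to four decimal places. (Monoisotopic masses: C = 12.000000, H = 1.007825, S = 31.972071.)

166.0816

Atom tally by fragment:
  C6H5CH2 → C:7 H:7
  CH2 → C:1 H:2
  CH(SH) → C:1 H:2 S:1
  CH3 → C:1 H:3
Element totals:
  C: 10
  H: 14
  S: 1
Molecular formula: C10H14S.
  M = 10(12.0) + 14(1.007825) + 31.972071
    = 120.000000 + 14.109550 + 31.972071 = 166.081621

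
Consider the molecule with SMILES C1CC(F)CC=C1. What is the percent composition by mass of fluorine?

18.97%

Atom tally by fragment:
  cyclohexene ring core → C:6 H:10
  (− 1 ring H displaced by substituents)
  + F → F:1
Element totals:
  C: 6
  H: 9
  F: 1
Molecular formula: C6H9F.
Molar mass = 100.136 g/mol.
Mass from F: 1 × 18.998 = 18.998 g/mol.
%F = 18.998 / 100.136 × 100 = 18.97%.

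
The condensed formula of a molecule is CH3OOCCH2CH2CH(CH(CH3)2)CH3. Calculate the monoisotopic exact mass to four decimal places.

158.1307

Element totals:
  C: 9
  H: 18
  O: 2
Molecular formula: C9H18O2.
  M = 9(12.0) + 18(1.007825) + 2(15.994915)
    = 108.000000 + 18.140850 + 31.989830 = 158.130680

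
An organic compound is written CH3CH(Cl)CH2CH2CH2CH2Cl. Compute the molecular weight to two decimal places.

Element totals:
  C: 6
  H: 12
  Cl: 2
Molecular formula: C6H12Cl2.
  M = 6(12.011) + 12(1.008) + 2(35.45)
    = 72.066 + 12.096 + 70.900 = 155.062

155.06 g/mol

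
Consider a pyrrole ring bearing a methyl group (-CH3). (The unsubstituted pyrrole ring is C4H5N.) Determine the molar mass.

Atom tally by fragment:
  pyrrole ring core → C:4 H:5 N:1
  (− 1 ring H displaced by substituents)
  + CH3 → C:1 H:3
Element totals:
  C: 5
  H: 7
  N: 1
Molecular formula: C5H7N.
  M = 5(12.011) + 7(1.008) + 14.007
    = 60.055 + 7.056 + 14.007 = 81.118

81.12 g/mol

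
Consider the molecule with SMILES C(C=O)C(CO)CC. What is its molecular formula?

C6H12O2

Atom tally by fragment:
  OHCCH2 → C:2 H:3 O:1
  CH(CH2OH) → C:2 H:4 O:1
  CH2 → C:1 H:2
  CH3 → C:1 H:3
Element totals:
  C: 6
  H: 12
  O: 2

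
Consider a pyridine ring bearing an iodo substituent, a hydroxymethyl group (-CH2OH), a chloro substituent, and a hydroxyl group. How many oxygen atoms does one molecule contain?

Atom tally by fragment:
  pyridine ring core → C:5 H:5 N:1
  (− 4 ring H displaced by substituents)
  + I → I:1
  + CH2OH → C:1 H:3 O:1
  + Cl → Cl:1
  + OH → O:1 H:1
Element totals:
  C: 6
  H: 5
  Cl: 1
  I: 1
  N: 1
  O: 2

2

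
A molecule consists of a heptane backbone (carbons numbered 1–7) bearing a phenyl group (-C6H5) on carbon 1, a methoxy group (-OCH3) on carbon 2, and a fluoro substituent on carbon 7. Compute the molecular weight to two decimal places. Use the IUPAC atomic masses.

224.32 g/mol

Atom tally by fragment:
  C6H5CH2 → C:7 H:7
  CH(OCH3) → C:2 H:4 O:1
  CH2 → C:1 H:2
  CH2 → C:1 H:2
  CH2 → C:1 H:2
  CH2 → C:1 H:2
  CH2F → C:1 H:2 F:1
Element totals:
  C: 14
  H: 21
  F: 1
  O: 1
Molecular formula: C14H21FO.
  M = 14(12.011) + 21(1.008) + 18.998 + 15.999
    = 168.154 + 21.168 + 18.998 + 15.999 = 224.319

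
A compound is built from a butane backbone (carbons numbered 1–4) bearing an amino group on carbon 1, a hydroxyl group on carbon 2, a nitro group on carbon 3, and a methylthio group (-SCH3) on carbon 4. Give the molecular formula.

C5H12N2O3S

Atom tally by fragment:
  H2NCH2 → C:1 H:4 N:1
  CH(OH) → C:1 H:2 O:1
  CH(NO2) → C:1 H:1 N:1 O:2
  CH2SCH3 → C:2 H:5 S:1
Element totals:
  C: 5
  H: 12
  N: 2
  O: 3
  S: 1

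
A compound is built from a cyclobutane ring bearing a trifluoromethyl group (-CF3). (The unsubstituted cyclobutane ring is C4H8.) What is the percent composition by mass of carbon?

48.39%

Atom tally by fragment:
  cyclobutane ring core → C:4 H:8
  (− 1 ring H displaced by substituents)
  + CF3 → C:1 F:3
Element totals:
  C: 5
  H: 7
  F: 3
Molecular formula: C5H7F3.
Molar mass = 124.105 g/mol.
Mass from C: 5 × 12.011 = 60.055 g/mol.
%C = 60.055 / 124.105 × 100 = 48.39%.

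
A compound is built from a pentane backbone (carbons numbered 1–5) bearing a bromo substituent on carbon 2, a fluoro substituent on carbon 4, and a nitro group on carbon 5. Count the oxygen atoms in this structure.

Atom tally by fragment:
  CH3 → C:1 H:3
  CH(Br) → C:1 H:1 Br:1
  CH2 → C:1 H:2
  CH(F) → C:1 H:1 F:1
  CH2NO2 → C:1 H:2 N:1 O:2
Element totals:
  C: 5
  H: 9
  Br: 1
  F: 1
  N: 1
  O: 2

2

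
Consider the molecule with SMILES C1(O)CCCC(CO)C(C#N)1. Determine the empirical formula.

Atom tally by fragment:
  cyclohexane ring core → C:6 H:12
  (− 3 ring H displaced by substituents)
  + OH → O:1 H:1
  + CH2OH → C:1 H:3 O:1
  + CN → C:1 N:1
Element totals:
  C: 8
  H: 13
  N: 1
  O: 2
Molecular formula: C8H13NO2.
gcd of subscripts (8, 13, 1, 2) = 1, so the empirical formula equals the molecular formula.

C8H13NO2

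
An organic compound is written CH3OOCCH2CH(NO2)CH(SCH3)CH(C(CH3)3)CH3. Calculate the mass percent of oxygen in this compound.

Atom tally by fragment:
  CH3OOCCH2 → C:3 H:5 O:2
  CH(NO2) → C:1 H:1 N:1 O:2
  CH(SCH3) → C:2 H:4 S:1
  CH(C(CH3)3) → C:5 H:10
  CH3 → C:1 H:3
Element totals:
  C: 12
  H: 23
  N: 1
  O: 4
  S: 1
Molecular formula: C12H23NO4S.
Molar mass = 277.379 g/mol.
Mass from O: 4 × 15.999 = 63.996 g/mol.
%O = 63.996 / 277.379 × 100 = 23.07%.

23.07%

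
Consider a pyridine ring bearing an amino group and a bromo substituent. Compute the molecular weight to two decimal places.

Atom tally by fragment:
  pyridine ring core → C:5 H:5 N:1
  (− 2 ring H displaced by substituents)
  + NH2 → N:1 H:2
  + Br → Br:1
Element totals:
  C: 5
  H: 5
  Br: 1
  N: 2
Molecular formula: C5H5BrN2.
  M = 5(12.011) + 5(1.008) + 79.904 + 2(14.007)
    = 60.055 + 5.040 + 79.904 + 28.014 = 173.013

173.01 g/mol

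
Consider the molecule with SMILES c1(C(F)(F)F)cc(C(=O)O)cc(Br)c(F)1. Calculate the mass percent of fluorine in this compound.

26.48%

Atom tally by fragment:
  benzene ring core → C:6 H:6
  (− 4 ring H displaced by substituents)
  + CF3 → C:1 F:3
  + COOH → C:1 H:1 O:2
  + Br → Br:1
  + F → F:1
Element totals:
  C: 8
  H: 3
  Br: 1
  F: 4
  O: 2
Molecular formula: C8H3BrF4O2.
Molar mass = 287.006 g/mol.
Mass from F: 4 × 18.998 = 75.992 g/mol.
%F = 75.992 / 287.006 × 100 = 26.48%.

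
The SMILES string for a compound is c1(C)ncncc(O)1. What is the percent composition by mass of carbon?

54.54%

Atom tally by fragment:
  pyrimidine ring core → C:4 H:4 N:2
  (− 2 ring H displaced by substituents)
  + CH3 → C:1 H:3
  + OH → O:1 H:1
Element totals:
  C: 5
  H: 6
  N: 2
  O: 1
Molecular formula: C5H6N2O.
Molar mass = 110.116 g/mol.
Mass from C: 5 × 12.011 = 60.055 g/mol.
%C = 60.055 / 110.116 × 100 = 54.54%.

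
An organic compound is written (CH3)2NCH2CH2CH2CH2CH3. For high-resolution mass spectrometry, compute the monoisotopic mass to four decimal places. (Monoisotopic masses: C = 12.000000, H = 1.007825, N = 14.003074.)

115.1361

Atom tally by fragment:
  (CH3)2NCH2 → C:3 H:8 N:1
  CH2 → C:1 H:2
  CH2 → C:1 H:2
  CH2 → C:1 H:2
  CH3 → C:1 H:3
Element totals:
  C: 7
  H: 17
  N: 1
Molecular formula: C7H17N.
  M = 7(12.0) + 17(1.007825) + 14.003074
    = 84.000000 + 17.133025 + 14.003074 = 115.136099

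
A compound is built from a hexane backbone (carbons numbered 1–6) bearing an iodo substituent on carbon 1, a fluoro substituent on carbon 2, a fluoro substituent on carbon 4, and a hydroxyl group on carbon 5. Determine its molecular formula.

C6H11F2IO

Atom tally by fragment:
  ICH2 → C:1 H:2 I:1
  CH(F) → C:1 H:1 F:1
  CH2 → C:1 H:2
  CH(F) → C:1 H:1 F:1
  CH(OH) → C:1 H:2 O:1
  CH3 → C:1 H:3
Element totals:
  C: 6
  H: 11
  F: 2
  I: 1
  O: 1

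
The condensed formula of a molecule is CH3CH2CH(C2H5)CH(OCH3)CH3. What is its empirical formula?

C8H18O

Element totals:
  C: 8
  H: 18
  O: 1
Molecular formula: C8H18O.
gcd of subscripts (8, 18, 1) = 1, so the empirical formula equals the molecular formula.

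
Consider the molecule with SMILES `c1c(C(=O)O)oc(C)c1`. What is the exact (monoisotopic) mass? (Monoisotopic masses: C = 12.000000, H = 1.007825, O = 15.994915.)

Atom tally by fragment:
  furan ring core → C:4 H:4 O:1
  (− 2 ring H displaced by substituents)
  + COOH → C:1 H:1 O:2
  + CH3 → C:1 H:3
Element totals:
  C: 6
  H: 6
  O: 3
Molecular formula: C6H6O3.
  M = 6(12.0) + 6(1.007825) + 3(15.994915)
    = 72.000000 + 6.046950 + 47.984745 = 126.031695

126.0317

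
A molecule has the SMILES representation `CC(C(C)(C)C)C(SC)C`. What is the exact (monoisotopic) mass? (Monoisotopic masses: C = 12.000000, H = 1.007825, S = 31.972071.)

160.1286

Atom tally by fragment:
  CH3 → C:1 H:3
  CH(C(CH3)3) → C:5 H:10
  CH(SCH3) → C:2 H:4 S:1
  CH3 → C:1 H:3
Element totals:
  C: 9
  H: 20
  S: 1
Molecular formula: C9H20S.
  M = 9(12.0) + 20(1.007825) + 31.972071
    = 108.000000 + 20.156500 + 31.972071 = 160.128571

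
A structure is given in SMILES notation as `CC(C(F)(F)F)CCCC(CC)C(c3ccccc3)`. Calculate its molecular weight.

Atom tally by fragment:
  CH3 → C:1 H:3
  CH(CF3) → C:2 H:1 F:3
  CH2 → C:1 H:2
  CH2 → C:1 H:2
  CH2 → C:1 H:2
  CH(C2H5) → C:3 H:6
  CH2C6H5 → C:7 H:7
Element totals:
  C: 16
  H: 23
  F: 3
Molecular formula: C16H23F3.
  M = 16(12.011) + 23(1.008) + 3(18.998)
    = 192.176 + 23.184 + 56.994 = 272.354

272.35 g/mol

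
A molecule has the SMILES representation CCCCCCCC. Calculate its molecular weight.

Atom tally by fragment:
  CH3 → C:1 H:3
  CH2 → C:1 H:2
  CH2 → C:1 H:2
  CH2 → C:1 H:2
  CH2 → C:1 H:2
  CH2 → C:1 H:2
  CH2 → C:1 H:2
  CH3 → C:1 H:3
Element totals:
  C: 8
  H: 18
Molecular formula: C8H18.
  M = 8(12.011) + 18(1.008)
    = 96.088 + 18.144 = 114.232

114.23 g/mol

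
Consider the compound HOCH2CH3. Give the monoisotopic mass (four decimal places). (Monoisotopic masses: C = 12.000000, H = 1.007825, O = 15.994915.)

Atom tally by fragment:
  HOCH2 → C:1 H:3 O:1
  CH3 → C:1 H:3
Element totals:
  C: 2
  H: 6
  O: 1
Molecular formula: C2H6O.
  M = 2(12.0) + 6(1.007825) + 15.994915
    = 24.000000 + 6.046950 + 15.994915 = 46.041865

46.0419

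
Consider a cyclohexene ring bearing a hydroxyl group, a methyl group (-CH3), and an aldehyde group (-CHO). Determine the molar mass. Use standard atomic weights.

140.18 g/mol

Atom tally by fragment:
  cyclohexene ring core → C:6 H:10
  (− 3 ring H displaced by substituents)
  + OH → O:1 H:1
  + CH3 → C:1 H:3
  + CHO → C:1 H:1 O:1
Element totals:
  C: 8
  H: 12
  O: 2
Molecular formula: C8H12O2.
  M = 8(12.011) + 12(1.008) + 2(15.999)
    = 96.088 + 12.096 + 31.998 = 140.182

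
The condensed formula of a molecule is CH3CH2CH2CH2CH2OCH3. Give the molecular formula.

Atom tally by fragment:
  CH3 → C:1 H:3
  CH2 → C:1 H:2
  CH2 → C:1 H:2
  CH2 → C:1 H:2
  CH2OCH3 → C:2 H:5 O:1
Element totals:
  C: 6
  H: 14
  O: 1

C6H14O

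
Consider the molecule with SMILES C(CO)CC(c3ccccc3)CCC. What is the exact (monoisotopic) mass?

192.1514

Atom tally by fragment:
  HOCH2CH2 → C:2 H:5 O:1
  CH2 → C:1 H:2
  CH(C6H5) → C:7 H:6
  CH2 → C:1 H:2
  CH2 → C:1 H:2
  CH3 → C:1 H:3
Element totals:
  C: 13
  H: 20
  O: 1
Molecular formula: C13H20O.
  M = 13(12.0) + 20(1.007825) + 15.994915
    = 156.000000 + 20.156500 + 15.994915 = 192.151415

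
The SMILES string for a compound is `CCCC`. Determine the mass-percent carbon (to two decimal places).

Atom tally by fragment:
  CH3 → C:1 H:3
  CH2 → C:1 H:2
  CH2 → C:1 H:2
  CH3 → C:1 H:3
Element totals:
  C: 4
  H: 10
Molecular formula: C4H10.
Molar mass = 58.124 g/mol.
Mass from C: 4 × 12.011 = 48.044 g/mol.
%C = 48.044 / 58.124 × 100 = 82.66%.

82.66%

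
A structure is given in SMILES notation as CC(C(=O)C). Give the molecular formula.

Atom tally by fragment:
  CH3 → C:1 H:3
  CH2COCH3 → C:3 H:5 O:1
Element totals:
  C: 4
  H: 8
  O: 1

C4H8O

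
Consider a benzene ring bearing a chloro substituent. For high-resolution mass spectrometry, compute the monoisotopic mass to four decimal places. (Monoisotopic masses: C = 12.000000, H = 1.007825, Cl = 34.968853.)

Atom tally by fragment:
  benzene ring core → C:6 H:6
  (− 1 ring H displaced by substituents)
  + Cl → Cl:1
Element totals:
  C: 6
  H: 5
  Cl: 1
Molecular formula: C6H5Cl.
  M = 6(12.0) + 5(1.007825) + 34.968853
    = 72.000000 + 5.039125 + 34.968853 = 112.007978

112.0080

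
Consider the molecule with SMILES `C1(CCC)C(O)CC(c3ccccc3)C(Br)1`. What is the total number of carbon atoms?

14

Atom tally by fragment:
  cyclopentane ring core → C:5 H:10
  (− 4 ring H displaced by substituents)
  + CH2CH2CH3 → C:3 H:7
  + OH → O:1 H:1
  + C6H5 → C:6 H:5
  + Br → Br:1
Element totals:
  C: 14
  H: 19
  Br: 1
  O: 1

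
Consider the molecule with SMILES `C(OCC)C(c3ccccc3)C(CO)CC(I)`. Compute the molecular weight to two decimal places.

348.22 g/mol

Atom tally by fragment:
  C2H5OCH2 → C:3 H:7 O:1
  CH(C6H5) → C:7 H:6
  CH(CH2OH) → C:2 H:4 O:1
  CH2 → C:1 H:2
  CH2I → C:1 H:2 I:1
Element totals:
  C: 14
  H: 21
  I: 1
  O: 2
Molecular formula: C14H21IO2.
  M = 14(12.011) + 21(1.008) + 126.904 + 2(15.999)
    = 168.154 + 21.168 + 126.904 + 31.998 = 348.224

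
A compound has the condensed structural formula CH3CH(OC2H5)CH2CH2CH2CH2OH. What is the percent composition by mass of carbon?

Atom tally by fragment:
  CH3 → C:1 H:3
  CH(OC2H5) → C:3 H:6 O:1
  CH2 → C:1 H:2
  CH2 → C:1 H:2
  CH2 → C:1 H:2
  CH2OH → C:1 H:3 O:1
Element totals:
  C: 8
  H: 18
  O: 2
Molecular formula: C8H18O2.
Molar mass = 146.230 g/mol.
Mass from C: 8 × 12.011 = 96.088 g/mol.
%C = 96.088 / 146.230 × 100 = 65.71%.

65.71%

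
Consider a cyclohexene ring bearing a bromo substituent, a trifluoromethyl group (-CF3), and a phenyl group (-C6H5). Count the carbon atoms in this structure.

Atom tally by fragment:
  cyclohexene ring core → C:6 H:10
  (− 3 ring H displaced by substituents)
  + Br → Br:1
  + CF3 → C:1 F:3
  + C6H5 → C:6 H:5
Element totals:
  C: 13
  H: 12
  Br: 1
  F: 3

13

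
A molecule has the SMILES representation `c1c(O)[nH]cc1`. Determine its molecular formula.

C4H5NO

Atom tally by fragment:
  pyrrole ring core → C:4 H:5 N:1
  (− 1 ring H displaced by substituents)
  + OH → O:1 H:1
Element totals:
  C: 4
  H: 5
  N: 1
  O: 1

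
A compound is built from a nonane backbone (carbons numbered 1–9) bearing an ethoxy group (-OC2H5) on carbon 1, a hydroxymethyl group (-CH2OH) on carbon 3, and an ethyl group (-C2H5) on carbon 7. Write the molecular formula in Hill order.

Atom tally by fragment:
  C2H5OCH2 → C:3 H:7 O:1
  CH2 → C:1 H:2
  CH(CH2OH) → C:2 H:4 O:1
  CH2 → C:1 H:2
  CH2 → C:1 H:2
  CH2 → C:1 H:2
  CH(C2H5) → C:3 H:6
  CH2 → C:1 H:2
  CH3 → C:1 H:3
Element totals:
  C: 14
  H: 30
  O: 2

C14H30O2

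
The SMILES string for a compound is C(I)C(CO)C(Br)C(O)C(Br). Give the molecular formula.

C6H11Br2IO2

Atom tally by fragment:
  ICH2 → C:1 H:2 I:1
  CH(CH2OH) → C:2 H:4 O:1
  CH(Br) → C:1 H:1 Br:1
  CH(OH) → C:1 H:2 O:1
  CH2Br → C:1 H:2 Br:1
Element totals:
  C: 6
  H: 11
  Br: 2
  I: 1
  O: 2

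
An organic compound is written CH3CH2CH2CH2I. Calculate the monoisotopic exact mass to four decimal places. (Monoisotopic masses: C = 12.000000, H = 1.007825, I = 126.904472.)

Element totals:
  C: 4
  H: 9
  I: 1
Molecular formula: C4H9I.
  M = 4(12.0) + 9(1.007825) + 126.904472
    = 48.000000 + 9.070425 + 126.904472 = 183.974897

183.9749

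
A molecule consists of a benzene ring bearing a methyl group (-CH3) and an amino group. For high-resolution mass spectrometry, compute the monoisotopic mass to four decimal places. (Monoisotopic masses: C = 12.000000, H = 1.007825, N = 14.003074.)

107.0735

Atom tally by fragment:
  benzene ring core → C:6 H:6
  (− 2 ring H displaced by substituents)
  + CH3 → C:1 H:3
  + NH2 → N:1 H:2
Element totals:
  C: 7
  H: 9
  N: 1
Molecular formula: C7H9N.
  M = 7(12.0) + 9(1.007825) + 14.003074
    = 84.000000 + 9.070425 + 14.003074 = 107.073499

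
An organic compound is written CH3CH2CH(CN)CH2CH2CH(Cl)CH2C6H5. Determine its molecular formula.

Atom tally by fragment:
  CH3 → C:1 H:3
  CH2 → C:1 H:2
  CH(CN) → C:2 H:1 N:1
  CH2 → C:1 H:2
  CH2 → C:1 H:2
  CH(Cl) → C:1 H:1 Cl:1
  CH2C6H5 → C:7 H:7
Element totals:
  C: 14
  H: 18
  Cl: 1
  N: 1

C14H18ClN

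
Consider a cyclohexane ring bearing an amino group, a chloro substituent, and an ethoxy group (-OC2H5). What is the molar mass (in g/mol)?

177.67 g/mol

Atom tally by fragment:
  cyclohexane ring core → C:6 H:12
  (− 3 ring H displaced by substituents)
  + NH2 → N:1 H:2
  + Cl → Cl:1
  + OC2H5 → C:2 H:5 O:1
Element totals:
  C: 8
  H: 16
  Cl: 1
  N: 1
  O: 1
Molecular formula: C8H16ClNO.
  M = 8(12.011) + 16(1.008) + 35.45 + 14.007 + 15.999
    = 96.088 + 16.128 + 35.450 + 14.007 + 15.999 = 177.672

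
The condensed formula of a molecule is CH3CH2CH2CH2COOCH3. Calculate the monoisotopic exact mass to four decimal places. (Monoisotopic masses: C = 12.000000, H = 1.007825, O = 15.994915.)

Atom tally by fragment:
  CH3 → C:1 H:3
  CH2 → C:1 H:2
  CH2 → C:1 H:2
  CH2COOCH3 → C:3 H:5 O:2
Element totals:
  C: 6
  H: 12
  O: 2
Molecular formula: C6H12O2.
  M = 6(12.0) + 12(1.007825) + 2(15.994915)
    = 72.000000 + 12.093900 + 31.989830 = 116.083730

116.0837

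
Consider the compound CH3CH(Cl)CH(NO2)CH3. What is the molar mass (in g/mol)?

137.56 g/mol

Element totals:
  C: 4
  H: 8
  Cl: 1
  N: 1
  O: 2
Molecular formula: C4H8ClNO2.
  M = 4(12.011) + 8(1.008) + 35.45 + 14.007 + 2(15.999)
    = 48.044 + 8.064 + 35.450 + 14.007 + 31.998 = 137.563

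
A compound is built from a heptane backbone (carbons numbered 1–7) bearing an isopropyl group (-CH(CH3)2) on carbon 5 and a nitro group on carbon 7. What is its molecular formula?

C10H21NO2

Atom tally by fragment:
  CH3 → C:1 H:3
  CH2 → C:1 H:2
  CH2 → C:1 H:2
  CH2 → C:1 H:2
  CH(CH(CH3)2) → C:4 H:8
  CH2 → C:1 H:2
  CH2NO2 → C:1 H:2 N:1 O:2
Element totals:
  C: 10
  H: 21
  N: 1
  O: 2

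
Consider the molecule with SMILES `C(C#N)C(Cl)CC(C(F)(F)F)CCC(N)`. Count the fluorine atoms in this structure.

Atom tally by fragment:
  NCCH2 → C:2 H:2 N:1
  CH(Cl) → C:1 H:1 Cl:1
  CH2 → C:1 H:2
  CH(CF3) → C:2 H:1 F:3
  CH2 → C:1 H:2
  CH2 → C:1 H:2
  CH2NH2 → C:1 H:4 N:1
Element totals:
  C: 9
  H: 14
  Cl: 1
  F: 3
  N: 2

3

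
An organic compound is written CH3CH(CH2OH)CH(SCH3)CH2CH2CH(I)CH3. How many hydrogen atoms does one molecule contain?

19

Element totals:
  C: 9
  H: 19
  I: 1
  O: 1
  S: 1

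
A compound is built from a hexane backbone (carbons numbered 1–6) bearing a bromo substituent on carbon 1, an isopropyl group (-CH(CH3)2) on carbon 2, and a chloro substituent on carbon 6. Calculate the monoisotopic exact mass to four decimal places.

Atom tally by fragment:
  BrCH2 → C:1 H:2 Br:1
  CH(CH(CH3)2) → C:4 H:8
  CH2 → C:1 H:2
  CH2 → C:1 H:2
  CH2 → C:1 H:2
  CH2Cl → C:1 H:2 Cl:1
Element totals:
  C: 9
  H: 18
  Br: 1
  Cl: 1
Molecular formula: C9H18BrCl.
  M = 9(12.0) + 18(1.007825) + 78.918338 + 34.968853
    = 108.000000 + 18.140850 + 78.918338 + 34.968853 = 240.028041

240.0280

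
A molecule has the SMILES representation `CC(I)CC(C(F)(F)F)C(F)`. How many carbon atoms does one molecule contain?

Atom tally by fragment:
  CH3 → C:1 H:3
  CH(I) → C:1 H:1 I:1
  CH2 → C:1 H:2
  CH(CF3) → C:2 H:1 F:3
  CH2F → C:1 H:2 F:1
Element totals:
  C: 6
  H: 9
  F: 4
  I: 1

6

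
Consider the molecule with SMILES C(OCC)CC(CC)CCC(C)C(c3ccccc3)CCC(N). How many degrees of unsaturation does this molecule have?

Atom tally by fragment:
  C2H5OCH2 → C:3 H:7 O:1
  CH2 → C:1 H:2
  CH(C2H5) → C:3 H:6
  CH2 → C:1 H:2
  CH2 → C:1 H:2
  CH(CH3) → C:2 H:4
  CH(C6H5) → C:7 H:6
  CH2 → C:1 H:2
  CH2 → C:1 H:2
  CH2NH2 → C:1 H:4 N:1
Element totals:
  C: 21
  H: 37
  N: 1
  O: 1
Molecular formula: C21H37NO.
DoU = (2C + 2 + N − H − X) / 2 = (2·21 + 2 + 1 − 37 − 0) / 2 = 4.

4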